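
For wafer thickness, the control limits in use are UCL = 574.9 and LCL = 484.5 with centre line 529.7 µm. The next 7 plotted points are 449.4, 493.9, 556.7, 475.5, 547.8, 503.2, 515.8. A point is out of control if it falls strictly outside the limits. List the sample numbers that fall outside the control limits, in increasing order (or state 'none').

1, 4

Compare each point to [484.5, 574.9]: sample 1 = 449.4 < LCL; sample 4 = 475.5 < LCL.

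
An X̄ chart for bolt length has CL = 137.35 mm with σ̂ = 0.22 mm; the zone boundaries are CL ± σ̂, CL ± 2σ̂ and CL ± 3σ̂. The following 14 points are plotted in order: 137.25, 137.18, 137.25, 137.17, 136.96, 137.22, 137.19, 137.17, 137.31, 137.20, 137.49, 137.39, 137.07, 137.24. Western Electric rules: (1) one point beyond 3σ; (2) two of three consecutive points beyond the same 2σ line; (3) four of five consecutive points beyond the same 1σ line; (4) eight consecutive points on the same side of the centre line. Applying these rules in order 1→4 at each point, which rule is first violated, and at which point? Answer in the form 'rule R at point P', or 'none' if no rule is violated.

Zone of each point (C = within 1σ̂, B = 1σ̂–2σ̂, A = 2σ̂–3σ̂, * = beyond 3σ̂; sign = side of CL): 1:-C, 2:-C, 3:-C, 4:-C, 5:-B, 6:-C, 7:-C, 8:-C, 9:-C, 10:-C, 11:+C, 12:+C, 13:-B, 14:-C
Rule 4 (eight consecutive points on the same side of the centre line) is satisfied at point 8.

rule 4 at point 8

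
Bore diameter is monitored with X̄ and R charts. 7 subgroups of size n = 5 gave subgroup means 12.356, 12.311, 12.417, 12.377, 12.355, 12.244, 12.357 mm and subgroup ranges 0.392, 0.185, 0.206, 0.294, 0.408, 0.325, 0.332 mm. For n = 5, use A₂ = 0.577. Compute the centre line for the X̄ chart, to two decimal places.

X̄̄ = (12.356 + 12.311 + 12.417 + 12.377 + 12.355 + 12.244 + 12.357) / 7 = 86.4170 / 7 = 12.3453
CL = X̄̄ = 12.3453

12.35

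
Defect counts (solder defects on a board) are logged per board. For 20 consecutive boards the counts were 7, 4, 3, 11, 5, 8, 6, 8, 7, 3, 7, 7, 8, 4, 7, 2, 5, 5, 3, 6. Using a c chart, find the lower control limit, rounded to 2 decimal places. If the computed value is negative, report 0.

c̄ = (7 + 4 + 3 + 11 + 5 + 8 + 6 + 8 + 7 + 3 + 7 + 7 + 8 + 4 + 7 + 2 + 5 + 5 + 3 + 6) / 20 = 116 / 20 = 5.8000
LCL = c̄ − 3√c̄ = 5.8000 − 3 × 2.4083 = -1.4250 → 0 (cannot be negative)

0.00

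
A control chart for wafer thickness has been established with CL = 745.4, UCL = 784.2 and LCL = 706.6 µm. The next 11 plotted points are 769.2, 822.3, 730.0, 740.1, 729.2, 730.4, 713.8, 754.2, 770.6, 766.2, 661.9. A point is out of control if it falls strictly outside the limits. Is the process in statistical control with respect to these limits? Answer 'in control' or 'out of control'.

out of control

Compare each point to [706.6, 784.2]: sample 2 = 822.3 > UCL; sample 11 = 661.9 < LCL.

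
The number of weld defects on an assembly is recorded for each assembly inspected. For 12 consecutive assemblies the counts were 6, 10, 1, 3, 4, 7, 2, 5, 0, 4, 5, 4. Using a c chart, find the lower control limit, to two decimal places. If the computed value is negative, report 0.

c̄ = (6 + 10 + 1 + 3 + 4 + 7 + 2 + 5 + 0 + 4 + 5 + 4) / 12 = 51 / 12 = 4.2500
LCL = c̄ − 3√c̄ = 4.2500 − 3 × 2.0616 = -1.9347 → 0 (cannot be negative)

0.00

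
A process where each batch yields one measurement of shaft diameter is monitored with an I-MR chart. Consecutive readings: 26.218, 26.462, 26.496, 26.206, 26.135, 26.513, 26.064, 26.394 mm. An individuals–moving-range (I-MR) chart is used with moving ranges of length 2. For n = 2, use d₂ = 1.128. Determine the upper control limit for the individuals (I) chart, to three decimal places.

X̄ = (26.218 + 26.462 + 26.496 + 26.206 + 26.135 + 26.513 + 26.064 + 26.394) / 8 = 26.3110
Moving ranges: 0.244, 0.034, 0.290, 0.071, 0.378, 0.449, 0.330; M̄R̄ = 1.7960 / 7 = 0.2566
UCL = X̄ + 3·M̄R̄/d₂ = 26.3110 + 3 × 0.2566 / 1.128 = 26.9934

26.993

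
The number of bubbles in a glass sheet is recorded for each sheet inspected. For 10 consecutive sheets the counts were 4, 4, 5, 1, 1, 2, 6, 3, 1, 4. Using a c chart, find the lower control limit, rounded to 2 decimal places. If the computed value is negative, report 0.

c̄ = (4 + 4 + 5 + 1 + 1 + 2 + 6 + 3 + 1 + 4) / 10 = 31 / 10 = 3.1000
LCL = c̄ − 3√c̄ = 3.1000 − 3 × 1.7607 = -2.1820 → 0 (cannot be negative)

0.00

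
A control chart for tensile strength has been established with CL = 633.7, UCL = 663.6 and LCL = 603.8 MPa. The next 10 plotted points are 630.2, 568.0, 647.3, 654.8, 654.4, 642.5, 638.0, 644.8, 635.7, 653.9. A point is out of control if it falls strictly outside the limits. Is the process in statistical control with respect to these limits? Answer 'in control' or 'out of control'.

Compare each point to [603.8, 663.6]: sample 2 = 568.0 < LCL.

out of control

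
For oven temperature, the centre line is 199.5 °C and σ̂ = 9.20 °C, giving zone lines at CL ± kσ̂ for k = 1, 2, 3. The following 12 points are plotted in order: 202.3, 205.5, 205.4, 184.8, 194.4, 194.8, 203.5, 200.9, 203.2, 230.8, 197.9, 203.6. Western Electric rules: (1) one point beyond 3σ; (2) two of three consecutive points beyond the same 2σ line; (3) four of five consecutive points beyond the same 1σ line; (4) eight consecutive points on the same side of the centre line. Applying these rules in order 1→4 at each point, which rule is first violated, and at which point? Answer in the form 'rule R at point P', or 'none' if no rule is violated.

rule 1 at point 10

Zone of each point (C = within 1σ̂, B = 1σ̂–2σ̂, A = 2σ̂–3σ̂, * = beyond 3σ̂; sign = side of CL): 1:+C, 2:+C, 3:+C, 4:-B, 5:-C, 6:-C, 7:+C, 8:+C, 9:+C, 10:+*, 11:-C, 12:+C
Rule 1 (one point beyond the 3σ limits) is satisfied at point 10.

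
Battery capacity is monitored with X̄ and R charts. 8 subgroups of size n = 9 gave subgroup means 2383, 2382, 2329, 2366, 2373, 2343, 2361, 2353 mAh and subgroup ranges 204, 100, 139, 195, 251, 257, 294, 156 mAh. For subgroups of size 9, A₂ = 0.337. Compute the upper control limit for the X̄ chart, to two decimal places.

X̄̄ = (2383 + 2382 + 2329 + 2366 + 2373 + 2343 + 2361 + 2353) / 8 = 18890.0000 / 8 = 2361.2500
R̄ = (204 + 100 + 139 + 195 + 251 + 257 + 294 + 156) / 8 = 1596.0000 / 8 = 199.5000
UCL = X̄̄ + A₂·R̄ = 2361.2500 + 0.337 × 199.5000 = 2428.4815

2428.48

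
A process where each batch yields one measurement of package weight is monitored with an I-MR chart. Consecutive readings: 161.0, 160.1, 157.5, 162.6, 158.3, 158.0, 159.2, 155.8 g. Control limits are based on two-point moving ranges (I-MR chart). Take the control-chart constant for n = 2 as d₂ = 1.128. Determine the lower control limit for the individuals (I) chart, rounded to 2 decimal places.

152.30

X̄ = (161.0 + 160.1 + 157.5 + 162.6 + 158.3 + 158.0 + 159.2 + 155.8) / 8 = 159.0625
Moving ranges: 0.9, 2.6, 5.1, 4.3, 0.3, 1.2, 3.4; M̄R̄ = 17.8000 / 7 = 2.5429
LCL = X̄ − 3·M̄R̄/d₂ = 159.0625 − 3 × 2.5429 / 1.128 = 152.2996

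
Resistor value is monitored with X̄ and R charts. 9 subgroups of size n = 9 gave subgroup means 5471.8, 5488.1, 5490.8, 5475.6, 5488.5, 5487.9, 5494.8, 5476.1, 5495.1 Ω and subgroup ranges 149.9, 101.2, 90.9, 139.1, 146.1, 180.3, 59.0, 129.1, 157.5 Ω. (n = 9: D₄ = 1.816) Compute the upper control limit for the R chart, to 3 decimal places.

232.670

R̄ = (149.9 + 101.2 + 90.9 + 139.1 + 146.1 + 180.3 + 59.0 + 129.1 + 157.5) / 9 = 1153.1000 / 9 = 128.1222
UCL_R = D₄·R̄ = 1.816 × 128.1222 = 232.6700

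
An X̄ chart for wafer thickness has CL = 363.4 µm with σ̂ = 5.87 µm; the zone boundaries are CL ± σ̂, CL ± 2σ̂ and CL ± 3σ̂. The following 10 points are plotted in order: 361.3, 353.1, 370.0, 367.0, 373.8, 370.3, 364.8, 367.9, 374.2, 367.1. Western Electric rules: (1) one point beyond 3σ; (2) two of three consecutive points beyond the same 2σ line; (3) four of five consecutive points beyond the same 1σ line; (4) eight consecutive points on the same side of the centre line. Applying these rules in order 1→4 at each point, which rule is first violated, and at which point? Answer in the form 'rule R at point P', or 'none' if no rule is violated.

Zone of each point (C = within 1σ̂, B = 1σ̂–2σ̂, A = 2σ̂–3σ̂, * = beyond 3σ̂; sign = side of CL): 1:-C, 2:-B, 3:+B, 4:+C, 5:+B, 6:+B, 7:+C, 8:+C, 9:+B, 10:+C
Rule 4 (eight consecutive points on the same side of the centre line) is satisfied at point 10.

rule 4 at point 10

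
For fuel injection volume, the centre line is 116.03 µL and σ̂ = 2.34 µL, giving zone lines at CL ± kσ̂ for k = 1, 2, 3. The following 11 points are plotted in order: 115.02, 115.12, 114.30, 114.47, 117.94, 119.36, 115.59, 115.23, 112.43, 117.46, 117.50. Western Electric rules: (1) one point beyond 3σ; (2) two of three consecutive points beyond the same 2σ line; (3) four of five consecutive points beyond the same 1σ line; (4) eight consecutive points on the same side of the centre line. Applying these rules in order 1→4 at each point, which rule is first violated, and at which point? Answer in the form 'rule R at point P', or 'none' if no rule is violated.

Zone of each point (C = within 1σ̂, B = 1σ̂–2σ̂, A = 2σ̂–3σ̂, * = beyond 3σ̂; sign = side of CL): 1:-C, 2:-C, 3:-C, 4:-C, 5:+C, 6:+B, 7:-C, 8:-C, 9:-B, 10:+C, 11:+C
No rule fires across all 11 points.

none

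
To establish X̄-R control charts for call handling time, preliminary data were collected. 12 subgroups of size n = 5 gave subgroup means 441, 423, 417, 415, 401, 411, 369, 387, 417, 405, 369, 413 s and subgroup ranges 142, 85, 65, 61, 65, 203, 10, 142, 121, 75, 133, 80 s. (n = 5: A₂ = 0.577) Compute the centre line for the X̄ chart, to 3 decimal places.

405.667

X̄̄ = (441 + 423 + 417 + 415 + 401 + 411 + 369 + 387 + 417 + 405 + 369 + 413) / 12 = 4868.0000 / 12 = 405.6667
CL = X̄̄ = 405.6667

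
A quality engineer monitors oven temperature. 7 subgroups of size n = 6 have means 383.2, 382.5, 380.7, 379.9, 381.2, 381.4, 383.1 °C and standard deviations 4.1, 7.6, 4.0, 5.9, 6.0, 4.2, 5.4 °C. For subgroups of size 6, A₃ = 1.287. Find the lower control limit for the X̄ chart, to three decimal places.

374.875

X̄̄ = (383.2 + 382.5 + 380.7 + 379.9 + 381.2 + 381.4 + 383.1) / 7 = 381.7143
s̄ = (4.1 + 7.6 + 4.0 + 5.9 + 6.0 + 4.2 + 5.4) / 7 = 5.3143
LCL = X̄̄ − A₃·s̄ = 381.7143 − 1.287 × 5.3143 = 374.8748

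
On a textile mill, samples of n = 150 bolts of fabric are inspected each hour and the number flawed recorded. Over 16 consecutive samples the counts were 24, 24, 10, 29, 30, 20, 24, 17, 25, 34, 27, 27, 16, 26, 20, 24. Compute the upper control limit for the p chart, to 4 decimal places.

0.2462

p̄ = Σdᵢ / (k·n) = 377 / (16 × 150) = 0.15708
UCL = p̄ + 3·√(p̄(1−p̄)/n) = 0.15708 + 3 × √(0.15708×0.84292/150) = 0.15708 + 3 × 0.02971 = 0.24622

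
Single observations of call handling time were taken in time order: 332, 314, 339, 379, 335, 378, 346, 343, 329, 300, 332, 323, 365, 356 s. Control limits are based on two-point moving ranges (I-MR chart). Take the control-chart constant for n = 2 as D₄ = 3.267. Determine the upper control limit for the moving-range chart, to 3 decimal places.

Moving ranges: 18, 25, 40, 44, 43, 32, 3, 14, 29, 32, 9, 42, 9; M̄R̄ = 340.0000 / 13 = 26.1538
UCL_MR = D₄·M̄R̄ = 3.267 × 26.1538 = 85.4446

85.445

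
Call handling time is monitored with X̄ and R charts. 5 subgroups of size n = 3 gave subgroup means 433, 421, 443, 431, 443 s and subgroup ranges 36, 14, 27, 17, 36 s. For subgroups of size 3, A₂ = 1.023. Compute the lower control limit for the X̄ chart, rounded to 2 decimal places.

X̄̄ = (433 + 421 + 443 + 431 + 443) / 5 = 2171.0000 / 5 = 434.2000
R̄ = (36 + 14 + 27 + 17 + 36) / 5 = 130.0000 / 5 = 26.0000
LCL = X̄̄ − A₂·R̄ = 434.2000 − 1.023 × 26.0000 = 407.6020

407.60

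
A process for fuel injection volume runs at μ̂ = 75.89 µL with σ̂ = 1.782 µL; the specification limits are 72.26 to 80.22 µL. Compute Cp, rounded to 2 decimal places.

0.74

Cp = (USL − LSL) / (6σ̂) = (80.22 − 72.26) / (6 × 1.782) = 7.9600 / 10.6920 = 0.7445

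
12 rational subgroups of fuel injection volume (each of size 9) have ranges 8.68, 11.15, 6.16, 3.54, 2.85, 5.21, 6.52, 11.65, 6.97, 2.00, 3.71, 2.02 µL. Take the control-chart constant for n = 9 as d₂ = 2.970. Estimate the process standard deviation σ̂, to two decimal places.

R̄ = (8.68 + 11.15 + 6.16 + 3.54 + 2.85 + 5.21 + 6.52 + 11.65 + 6.97 + 2.00 + 3.71 + 2.02) / 12 = 5.8717
σ̂ = R̄ / d₂ = 5.8717 / 2.970 = 1.9770

1.98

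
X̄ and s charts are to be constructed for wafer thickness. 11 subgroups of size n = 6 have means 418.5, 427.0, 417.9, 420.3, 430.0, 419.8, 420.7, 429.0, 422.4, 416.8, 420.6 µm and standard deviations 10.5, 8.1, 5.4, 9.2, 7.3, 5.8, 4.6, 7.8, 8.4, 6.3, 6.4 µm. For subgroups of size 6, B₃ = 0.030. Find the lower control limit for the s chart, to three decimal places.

s̄ = (10.5 + 8.1 + 5.4 + 9.2 + 7.3 + 5.8 + 4.6 + 7.8 + 8.4 + 6.3 + 6.4) / 11 = 7.2545
LCL_s = B₃·s̄ = 0.030 × 7.2545 = 0.2176

0.218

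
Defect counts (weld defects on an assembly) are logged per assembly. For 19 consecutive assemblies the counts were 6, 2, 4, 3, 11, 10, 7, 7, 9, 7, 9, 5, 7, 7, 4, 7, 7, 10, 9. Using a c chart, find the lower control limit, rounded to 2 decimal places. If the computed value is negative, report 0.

c̄ = (6 + 2 + 4 + 3 + 11 + 10 + 7 + 7 + 9 + 7 + 9 + 5 + 7 + 7 + 4 + 7 + 7 + 10 + 9) / 19 = 131 / 19 = 6.8947
LCL = c̄ − 3√c̄ = 6.8947 − 3 × 2.6258 = -0.9826 → 0 (cannot be negative)

0.00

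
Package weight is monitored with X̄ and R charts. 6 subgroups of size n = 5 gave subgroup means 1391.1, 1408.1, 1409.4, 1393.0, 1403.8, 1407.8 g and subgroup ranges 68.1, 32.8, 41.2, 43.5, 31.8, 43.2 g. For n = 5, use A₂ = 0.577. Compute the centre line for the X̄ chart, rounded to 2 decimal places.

X̄̄ = (1391.1 + 1408.1 + 1409.4 + 1393.0 + 1403.8 + 1407.8) / 6 = 8413.2000 / 6 = 1402.2000
CL = X̄̄ = 1402.2000

1402.20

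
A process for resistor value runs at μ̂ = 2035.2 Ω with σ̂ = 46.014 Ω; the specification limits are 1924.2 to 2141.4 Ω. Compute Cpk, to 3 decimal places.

0.769

Cpu = (USL − μ̂) / (3σ̂) = (2141.4 − 2035.2) / (3 × 46.014) = 0.7693; Cpl = (μ̂ − LSL) / (3σ̂) = (2035.2 − 1924.2) / (3 × 46.014) = 0.8041; Cpk = min(Cpu, Cpl) = 0.7693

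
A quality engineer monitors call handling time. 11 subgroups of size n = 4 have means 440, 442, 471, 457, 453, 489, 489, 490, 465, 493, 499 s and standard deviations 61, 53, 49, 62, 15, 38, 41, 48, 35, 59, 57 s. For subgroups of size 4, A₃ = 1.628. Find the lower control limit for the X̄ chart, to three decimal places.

394.972

X̄̄ = (440 + 442 + 471 + 457 + 453 + 489 + 489 + 490 + 465 + 493 + 499) / 11 = 471.6364
s̄ = (61 + 53 + 49 + 62 + 15 + 38 + 41 + 48 + 35 + 59 + 57) / 11 = 47.0909
LCL = X̄̄ − A₃·s̄ = 471.6364 − 1.628 × 47.0909 = 394.9724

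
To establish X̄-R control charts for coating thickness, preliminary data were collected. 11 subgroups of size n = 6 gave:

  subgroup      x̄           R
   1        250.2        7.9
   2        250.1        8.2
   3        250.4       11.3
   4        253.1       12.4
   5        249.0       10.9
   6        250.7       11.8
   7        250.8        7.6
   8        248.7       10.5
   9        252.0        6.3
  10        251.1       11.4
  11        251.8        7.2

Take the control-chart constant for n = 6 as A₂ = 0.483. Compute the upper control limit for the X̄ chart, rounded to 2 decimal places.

255.35

X̄̄ = (250.2 + 250.1 + 250.4 + 253.1 + 249.0 + 250.7 + 250.8 + 248.7 + 252.0 + 251.1 + 251.8) / 11 = 2757.9000 / 11 = 250.7182
R̄ = (7.9 + 8.2 + 11.3 + 12.4 + 10.9 + 11.8 + 7.6 + 10.5 + 6.3 + 11.4 + 7.2) / 11 = 105.5000 / 11 = 9.5909
UCL = X̄̄ + A₂·R̄ = 250.7182 + 0.483 × 9.5909 = 255.3506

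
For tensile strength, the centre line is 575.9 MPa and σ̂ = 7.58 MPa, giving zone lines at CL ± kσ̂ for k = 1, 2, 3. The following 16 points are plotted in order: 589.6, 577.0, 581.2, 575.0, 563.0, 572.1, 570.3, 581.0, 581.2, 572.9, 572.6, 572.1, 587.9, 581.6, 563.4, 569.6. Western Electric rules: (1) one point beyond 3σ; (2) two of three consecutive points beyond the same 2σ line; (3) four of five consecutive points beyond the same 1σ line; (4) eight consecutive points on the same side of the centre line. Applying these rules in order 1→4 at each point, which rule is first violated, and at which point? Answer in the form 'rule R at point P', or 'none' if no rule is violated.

Zone of each point (C = within 1σ̂, B = 1σ̂–2σ̂, A = 2σ̂–3σ̂, * = beyond 3σ̂; sign = side of CL): 1:+B, 2:+C, 3:+C, 4:-C, 5:-B, 6:-C, 7:-C, 8:+C, 9:+C, 10:-C, 11:-C, 12:-C, 13:+B, 14:+C, 15:-B, 16:-C
No rule fires across all 16 points.

none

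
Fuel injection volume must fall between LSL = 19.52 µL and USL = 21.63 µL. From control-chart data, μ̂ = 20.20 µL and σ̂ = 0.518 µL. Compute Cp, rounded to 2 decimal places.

0.68

Cp = (USL − LSL) / (6σ̂) = (21.63 − 19.52) / (6 × 0.518) = 2.1100 / 3.1080 = 0.6789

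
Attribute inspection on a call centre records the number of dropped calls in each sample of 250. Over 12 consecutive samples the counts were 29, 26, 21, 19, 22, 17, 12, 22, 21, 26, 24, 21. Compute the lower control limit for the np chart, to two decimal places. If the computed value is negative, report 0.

8.32

p̄ = Σdᵢ / (k·n) = 260 / (12 × 250) = 0.08667
LCL = np̄ − 3·√(np̄(1−p̄)) = 21.6667 − 3 × 4.4485 = 8.3213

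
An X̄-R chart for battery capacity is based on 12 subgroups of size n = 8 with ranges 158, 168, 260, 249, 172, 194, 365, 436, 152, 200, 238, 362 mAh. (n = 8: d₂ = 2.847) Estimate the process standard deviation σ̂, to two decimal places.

R̄ = (158 + 168 + 260 + 249 + 172 + 194 + 365 + 436 + 152 + 200 + 238 + 362) / 12 = 246.1667
σ̂ = R̄ / d₂ = 246.1667 / 2.847 = 86.4653

86.47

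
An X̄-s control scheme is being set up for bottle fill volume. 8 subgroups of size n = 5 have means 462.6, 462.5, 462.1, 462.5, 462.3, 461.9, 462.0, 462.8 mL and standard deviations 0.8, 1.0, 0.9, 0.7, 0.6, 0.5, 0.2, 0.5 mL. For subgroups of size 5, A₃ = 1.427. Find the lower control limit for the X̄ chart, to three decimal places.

461.410

X̄̄ = (462.6 + 462.5 + 462.1 + 462.5 + 462.3 + 461.9 + 462.0 + 462.8) / 8 = 462.3375
s̄ = (0.8 + 1.0 + 0.9 + 0.7 + 0.6 + 0.5 + 0.2 + 0.5) / 8 = 0.6500
LCL = X̄̄ − A₃·s̄ = 462.3375 − 1.427 × 0.6500 = 461.4099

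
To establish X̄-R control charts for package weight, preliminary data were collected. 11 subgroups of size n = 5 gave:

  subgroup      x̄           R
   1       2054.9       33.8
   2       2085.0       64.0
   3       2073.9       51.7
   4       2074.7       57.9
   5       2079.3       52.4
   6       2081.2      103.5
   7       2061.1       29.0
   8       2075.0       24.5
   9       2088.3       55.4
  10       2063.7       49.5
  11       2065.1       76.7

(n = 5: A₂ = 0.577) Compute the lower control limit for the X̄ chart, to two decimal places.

X̄̄ = (2054.9 + 2085.0 + 2073.9 + 2074.7 + 2079.3 + 2081.2 + 2061.1 + 2075.0 + 2088.3 + 2063.7 + 2065.1) / 11 = 22802.2000 / 11 = 2072.9273
R̄ = (33.8 + 64.0 + 51.7 + 57.9 + 52.4 + 103.5 + 29.0 + 24.5 + 55.4 + 49.5 + 76.7) / 11 = 598.4000 / 11 = 54.4000
LCL = X̄̄ − A₂·R̄ = 2072.9273 − 0.577 × 54.4000 = 2041.5385

2041.54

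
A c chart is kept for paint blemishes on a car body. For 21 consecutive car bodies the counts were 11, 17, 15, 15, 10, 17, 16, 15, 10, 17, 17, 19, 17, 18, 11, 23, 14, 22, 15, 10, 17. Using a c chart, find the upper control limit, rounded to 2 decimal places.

27.34

c̄ = (11 + 17 + 15 + 15 + 10 + 17 + 16 + 15 + 10 + 17 + 17 + 19 + 17 + 18 + 11 + 23 + 14 + 22 + 15 + 10 + 17) / 21 = 326 / 21 = 15.5238
UCL = c̄ + 3√c̄ = 15.5238 + 3 × √15.5238 = 15.5238 + 3 × 3.9400 = 27.3439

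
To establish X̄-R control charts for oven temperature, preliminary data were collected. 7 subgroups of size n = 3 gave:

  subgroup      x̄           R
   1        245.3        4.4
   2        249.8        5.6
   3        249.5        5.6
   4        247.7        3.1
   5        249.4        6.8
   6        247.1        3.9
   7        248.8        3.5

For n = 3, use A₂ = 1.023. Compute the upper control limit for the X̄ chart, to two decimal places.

253.04

X̄̄ = (245.3 + 249.8 + 249.5 + 247.7 + 249.4 + 247.1 + 248.8) / 7 = 1737.6000 / 7 = 248.2286
R̄ = (4.4 + 5.6 + 5.6 + 3.1 + 6.8 + 3.9 + 3.5) / 7 = 32.9000 / 7 = 4.7000
UCL = X̄̄ + A₂·R̄ = 248.2286 + 1.023 × 4.7000 = 253.0367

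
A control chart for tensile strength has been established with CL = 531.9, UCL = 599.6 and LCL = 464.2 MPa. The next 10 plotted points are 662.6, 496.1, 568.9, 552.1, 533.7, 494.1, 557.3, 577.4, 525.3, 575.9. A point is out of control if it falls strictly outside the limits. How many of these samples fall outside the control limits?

Compare each point to [464.2, 599.6]: sample 1 = 662.6 > UCL.

1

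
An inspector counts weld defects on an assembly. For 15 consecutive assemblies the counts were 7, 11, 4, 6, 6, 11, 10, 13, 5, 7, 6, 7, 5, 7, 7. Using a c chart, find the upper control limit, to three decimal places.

15.664

c̄ = (7 + 11 + 4 + 6 + 6 + 11 + 10 + 13 + 5 + 7 + 6 + 7 + 5 + 7 + 7) / 15 = 112 / 15 = 7.4667
UCL = c̄ + 3√c̄ = 7.4667 + 3 × √7.4667 = 7.4667 + 3 × 2.7325 = 15.6642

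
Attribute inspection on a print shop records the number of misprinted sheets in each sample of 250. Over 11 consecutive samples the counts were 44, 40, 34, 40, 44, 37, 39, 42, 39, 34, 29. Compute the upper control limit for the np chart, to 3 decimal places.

p̄ = Σdᵢ / (k·n) = 422 / (11 × 250) = 0.15345
UCL = np̄ + 3·√(np̄(1−p̄)) = 38.3636 + 3 × √(38.3636×0.84655) = 38.3636 + 3 × 5.6988 = 55.4601

55.460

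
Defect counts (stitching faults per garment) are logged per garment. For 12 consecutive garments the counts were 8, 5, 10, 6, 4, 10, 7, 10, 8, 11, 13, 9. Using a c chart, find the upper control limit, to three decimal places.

c̄ = (8 + 5 + 10 + 6 + 4 + 10 + 7 + 10 + 8 + 11 + 13 + 9) / 12 = 101 / 12 = 8.4167
UCL = c̄ + 3√c̄ = 8.4167 + 3 × √8.4167 = 8.4167 + 3 × 2.9011 = 17.1201

17.120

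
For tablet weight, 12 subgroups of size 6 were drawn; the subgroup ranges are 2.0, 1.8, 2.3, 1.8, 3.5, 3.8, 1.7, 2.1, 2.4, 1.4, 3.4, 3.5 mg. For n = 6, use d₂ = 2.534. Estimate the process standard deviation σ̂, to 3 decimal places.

0.977

R̄ = (2.0 + 1.8 + 2.3 + 1.8 + 3.5 + 3.8 + 1.7 + 2.1 + 2.4 + 1.4 + 3.4 + 3.5) / 12 = 2.4750
σ̂ = R̄ / d₂ = 2.4750 / 2.534 = 0.9767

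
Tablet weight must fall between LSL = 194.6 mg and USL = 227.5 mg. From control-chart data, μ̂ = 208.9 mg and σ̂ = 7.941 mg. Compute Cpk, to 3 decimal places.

0.600

Cpu = (USL − μ̂) / (3σ̂) = (227.5 − 208.9) / (3 × 7.941) = 0.7808; Cpl = (μ̂ − LSL) / (3σ̂) = (208.9 − 194.6) / (3 × 7.941) = 0.6003; Cpk = min(Cpu, Cpl) = 0.6003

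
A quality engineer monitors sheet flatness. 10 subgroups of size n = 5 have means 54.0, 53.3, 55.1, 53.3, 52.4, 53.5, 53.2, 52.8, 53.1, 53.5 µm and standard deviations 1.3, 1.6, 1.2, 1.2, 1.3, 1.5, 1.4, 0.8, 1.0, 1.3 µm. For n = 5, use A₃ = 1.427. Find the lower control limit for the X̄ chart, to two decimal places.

X̄̄ = (54.0 + 53.3 + 55.1 + 53.3 + 52.4 + 53.5 + 53.2 + 52.8 + 53.1 + 53.5) / 10 = 53.4200
s̄ = (1.3 + 1.6 + 1.2 + 1.2 + 1.3 + 1.5 + 1.4 + 0.8 + 1.0 + 1.3) / 10 = 1.2600
LCL = X̄̄ − A₃·s̄ = 53.4200 − 1.427 × 1.2600 = 51.6220

51.62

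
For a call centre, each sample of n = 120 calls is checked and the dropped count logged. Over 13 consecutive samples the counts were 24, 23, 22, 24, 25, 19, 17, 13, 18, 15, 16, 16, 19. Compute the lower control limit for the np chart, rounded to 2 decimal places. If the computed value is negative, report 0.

p̄ = Σdᵢ / (k·n) = 251 / (13 × 120) = 0.16090
LCL = np̄ − 3·√(np̄(1−p̄)) = 19.3077 − 3 × 4.0251 = 7.2325

7.23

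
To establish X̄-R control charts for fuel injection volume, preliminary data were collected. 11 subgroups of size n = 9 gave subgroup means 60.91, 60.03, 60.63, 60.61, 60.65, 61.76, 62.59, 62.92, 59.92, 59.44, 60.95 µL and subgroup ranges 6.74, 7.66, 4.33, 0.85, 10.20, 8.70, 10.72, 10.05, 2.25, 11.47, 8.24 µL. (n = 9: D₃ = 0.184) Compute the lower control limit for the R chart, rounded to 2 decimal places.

R̄ = (6.74 + 7.66 + 4.33 + 0.85 + 10.20 + 8.70 + 10.72 + 10.05 + 2.25 + 11.47 + 8.24) / 11 = 81.2100 / 11 = 7.3827
LCL_R = D₃·R̄ = 0.184 × 7.3827 = 1.3584

1.36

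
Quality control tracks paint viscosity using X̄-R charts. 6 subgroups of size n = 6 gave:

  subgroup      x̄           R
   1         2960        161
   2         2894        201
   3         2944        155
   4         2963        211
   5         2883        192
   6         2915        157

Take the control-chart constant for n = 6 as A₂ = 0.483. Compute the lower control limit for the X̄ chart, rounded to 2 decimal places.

X̄̄ = (2960 + 2894 + 2944 + 2963 + 2883 + 2915) / 6 = 17559.0000 / 6 = 2926.5000
R̄ = (161 + 201 + 155 + 211 + 192 + 157) / 6 = 1077.0000 / 6 = 179.5000
LCL = X̄̄ − A₂·R̄ = 2926.5000 − 0.483 × 179.5000 = 2839.8015

2839.80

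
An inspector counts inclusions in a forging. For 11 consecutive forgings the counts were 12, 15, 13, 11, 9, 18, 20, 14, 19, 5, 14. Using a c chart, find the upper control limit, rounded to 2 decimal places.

24.71

c̄ = (12 + 15 + 13 + 11 + 9 + 18 + 20 + 14 + 19 + 5 + 14) / 11 = 150 / 11 = 13.6364
UCL = c̄ + 3√c̄ = 13.6364 + 3 × √13.6364 = 13.6364 + 3 × 3.6927 = 24.7146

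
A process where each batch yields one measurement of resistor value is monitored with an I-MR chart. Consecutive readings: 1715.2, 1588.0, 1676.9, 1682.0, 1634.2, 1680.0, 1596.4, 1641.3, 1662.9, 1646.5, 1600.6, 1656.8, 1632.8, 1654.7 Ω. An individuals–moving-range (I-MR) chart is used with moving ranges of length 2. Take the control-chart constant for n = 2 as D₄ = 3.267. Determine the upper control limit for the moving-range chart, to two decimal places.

Moving ranges: 127.2, 88.9, 5.1, 47.8, 45.8, 83.6, 44.9, 21.6, 16.4, 45.9, 56.2, 24.0, 21.9; M̄R̄ = 629.3000 / 13 = 48.4077
UCL_MR = D₄·M̄R̄ = 3.267 × 48.4077 = 158.1479

158.15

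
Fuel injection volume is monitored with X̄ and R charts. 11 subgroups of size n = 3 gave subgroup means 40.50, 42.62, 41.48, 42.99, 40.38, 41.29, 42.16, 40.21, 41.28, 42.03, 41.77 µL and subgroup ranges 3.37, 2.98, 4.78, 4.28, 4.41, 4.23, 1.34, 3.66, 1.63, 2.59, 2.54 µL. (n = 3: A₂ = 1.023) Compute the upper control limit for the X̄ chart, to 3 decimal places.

X̄̄ = (40.50 + 42.62 + 41.48 + 42.99 + 40.38 + 41.29 + 42.16 + 40.21 + 41.28 + 42.03 + 41.77) / 11 = 456.7100 / 11 = 41.5191
R̄ = (3.37 + 2.98 + 4.78 + 4.28 + 4.41 + 4.23 + 1.34 + 3.66 + 1.63 + 2.59 + 2.54) / 11 = 35.8100 / 11 = 3.2555
UCL = X̄̄ + A₂·R̄ = 41.5191 + 1.023 × 3.2555 = 44.8494

44.849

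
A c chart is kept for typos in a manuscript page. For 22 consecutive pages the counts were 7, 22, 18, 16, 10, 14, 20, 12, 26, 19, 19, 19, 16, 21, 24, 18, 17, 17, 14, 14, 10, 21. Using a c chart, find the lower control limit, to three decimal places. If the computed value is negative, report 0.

4.631

c̄ = (7 + 22 + 18 + 16 + 10 + 14 + 20 + 12 + 26 + 19 + 19 + 19 + 16 + 21 + 24 + 18 + 17 + 17 + 14 + 14 + 10 + 21) / 22 = 374 / 22 = 17.0000
LCL = c̄ − 3√c̄ = 17.0000 − 3 × 4.1231 = 4.6307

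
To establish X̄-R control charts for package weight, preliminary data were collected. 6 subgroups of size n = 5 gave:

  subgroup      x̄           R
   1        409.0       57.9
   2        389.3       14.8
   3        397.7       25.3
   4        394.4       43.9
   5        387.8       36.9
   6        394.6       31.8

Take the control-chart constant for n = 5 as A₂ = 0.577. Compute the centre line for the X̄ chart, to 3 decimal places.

X̄̄ = (409.0 + 389.3 + 397.7 + 394.4 + 387.8 + 394.6) / 6 = 2372.8000 / 6 = 395.4667
CL = X̄̄ = 395.4667

395.467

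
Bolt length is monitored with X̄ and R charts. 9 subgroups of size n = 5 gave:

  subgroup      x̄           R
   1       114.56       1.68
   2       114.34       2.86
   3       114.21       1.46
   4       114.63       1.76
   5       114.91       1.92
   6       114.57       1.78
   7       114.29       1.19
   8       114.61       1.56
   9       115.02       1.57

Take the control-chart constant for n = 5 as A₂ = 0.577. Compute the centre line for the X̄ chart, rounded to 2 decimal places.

X̄̄ = (114.56 + 114.34 + 114.21 + 114.63 + 114.91 + 114.57 + 114.29 + 114.61 + 115.02) / 9 = 1031.1400 / 9 = 114.5711
CL = X̄̄ = 114.5711

114.57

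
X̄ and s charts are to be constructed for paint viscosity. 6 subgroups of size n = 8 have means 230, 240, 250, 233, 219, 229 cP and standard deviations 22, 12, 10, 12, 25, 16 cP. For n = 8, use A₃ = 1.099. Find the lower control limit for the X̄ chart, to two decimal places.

215.73

X̄̄ = (230 + 240 + 250 + 233 + 219 + 229) / 6 = 233.5000
s̄ = (22 + 12 + 10 + 12 + 25 + 16) / 6 = 16.1667
LCL = X̄̄ − A₃·s̄ = 233.5000 − 1.099 × 16.1667 = 215.7328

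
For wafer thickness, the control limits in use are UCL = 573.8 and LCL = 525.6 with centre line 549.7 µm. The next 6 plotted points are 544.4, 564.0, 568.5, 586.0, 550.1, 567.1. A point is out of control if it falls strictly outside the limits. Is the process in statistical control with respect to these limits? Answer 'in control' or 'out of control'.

Compare each point to [525.6, 573.8]: sample 4 = 586.0 > UCL.

out of control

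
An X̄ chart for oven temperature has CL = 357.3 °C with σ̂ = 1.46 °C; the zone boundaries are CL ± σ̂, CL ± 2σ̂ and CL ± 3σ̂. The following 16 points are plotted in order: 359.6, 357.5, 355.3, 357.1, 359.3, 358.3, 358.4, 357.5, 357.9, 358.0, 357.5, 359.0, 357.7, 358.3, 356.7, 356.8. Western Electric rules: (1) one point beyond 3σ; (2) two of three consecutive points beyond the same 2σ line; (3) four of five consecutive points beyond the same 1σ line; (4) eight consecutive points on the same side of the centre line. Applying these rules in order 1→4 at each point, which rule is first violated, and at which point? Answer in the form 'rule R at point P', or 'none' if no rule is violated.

Zone of each point (C = within 1σ̂, B = 1σ̂–2σ̂, A = 2σ̂–3σ̂, * = beyond 3σ̂; sign = side of CL): 1:+B, 2:+C, 3:-B, 4:-C, 5:+B, 6:+C, 7:+C, 8:+C, 9:+C, 10:+C, 11:+C, 12:+B, 13:+C, 14:+C, 15:-C, 16:-C
Rule 4 (eight consecutive points on the same side of the centre line) is satisfied at point 12.

rule 4 at point 12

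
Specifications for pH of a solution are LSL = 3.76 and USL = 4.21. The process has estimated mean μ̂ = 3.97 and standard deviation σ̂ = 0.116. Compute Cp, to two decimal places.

0.65

Cp = (USL − LSL) / (6σ̂) = (4.21 − 3.76) / (6 × 0.116) = 0.4500 / 0.6960 = 0.6466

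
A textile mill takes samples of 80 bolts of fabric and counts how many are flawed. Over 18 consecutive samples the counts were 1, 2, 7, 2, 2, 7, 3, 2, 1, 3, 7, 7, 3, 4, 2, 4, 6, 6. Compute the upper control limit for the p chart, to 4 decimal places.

0.1196

p̄ = Σdᵢ / (k·n) = 69 / (18 × 80) = 0.04792
UCL = p̄ + 3·√(p̄(1−p̄)/n) = 0.04792 + 3 × √(0.04792×0.95208/80) = 0.04792 + 3 × 0.02388 = 0.11956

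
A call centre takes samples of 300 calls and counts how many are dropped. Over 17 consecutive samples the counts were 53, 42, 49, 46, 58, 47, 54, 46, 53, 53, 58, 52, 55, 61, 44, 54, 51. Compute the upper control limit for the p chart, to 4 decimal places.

0.2371

p̄ = Σdᵢ / (k·n) = 876 / (17 × 300) = 0.17176
UCL = p̄ + 3·√(p̄(1−p̄)/n) = 0.17176 + 3 × √(0.17176×0.82824/300) = 0.17176 + 3 × 0.02178 = 0.23709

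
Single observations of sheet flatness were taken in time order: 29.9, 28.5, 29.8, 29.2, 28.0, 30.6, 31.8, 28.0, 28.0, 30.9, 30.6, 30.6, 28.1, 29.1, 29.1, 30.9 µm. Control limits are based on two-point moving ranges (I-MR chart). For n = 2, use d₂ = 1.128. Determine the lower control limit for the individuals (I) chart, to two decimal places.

25.92

X̄ = (29.9 + 28.5 + 29.8 + 29.2 + 28.0 + 30.6 + 31.8 + 28.0 + 28.0 + 30.9 + 30.6 + 30.6 + 28.1 + 29.1 + 29.1 + 30.9) / 16 = 29.5688
Moving ranges: 1.4, 1.3, 0.6, 1.2, 2.6, 1.2, 3.8, 0.0, 2.9, 0.3, 0.0, 2.5, 1.0, 0.0, 1.8; M̄R̄ = 20.6000 / 15 = 1.3733
LCL = X̄ − 3·M̄R̄/d₂ = 29.5688 − 3 × 1.3733 / 1.128 = 25.9163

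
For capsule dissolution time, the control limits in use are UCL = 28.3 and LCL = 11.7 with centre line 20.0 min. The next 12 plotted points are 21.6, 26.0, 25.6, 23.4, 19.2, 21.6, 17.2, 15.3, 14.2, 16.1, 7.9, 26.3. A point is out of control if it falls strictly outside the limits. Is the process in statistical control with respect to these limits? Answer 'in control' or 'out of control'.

out of control

Compare each point to [11.7, 28.3]: sample 11 = 7.9 < LCL.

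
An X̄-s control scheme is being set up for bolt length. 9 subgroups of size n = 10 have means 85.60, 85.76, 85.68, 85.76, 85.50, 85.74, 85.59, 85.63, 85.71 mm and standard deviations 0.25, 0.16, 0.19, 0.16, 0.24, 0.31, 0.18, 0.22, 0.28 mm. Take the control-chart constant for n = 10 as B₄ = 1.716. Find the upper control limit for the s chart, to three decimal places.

s̄ = (0.25 + 0.16 + 0.19 + 0.16 + 0.24 + 0.31 + 0.18 + 0.22 + 0.28) / 9 = 0.2211
UCL_s = B₄·s̄ = 1.716 × 0.2211 = 0.3794

0.379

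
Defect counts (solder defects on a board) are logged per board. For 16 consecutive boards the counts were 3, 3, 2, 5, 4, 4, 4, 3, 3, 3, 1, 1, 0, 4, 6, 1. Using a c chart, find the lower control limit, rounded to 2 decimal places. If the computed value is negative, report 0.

0.00

c̄ = (3 + 3 + 2 + 5 + 4 + 4 + 4 + 3 + 3 + 3 + 1 + 1 + 0 + 4 + 6 + 1) / 16 = 47 / 16 = 2.9375
LCL = c̄ − 3√c̄ = 2.9375 − 3 × 1.7139 = -2.2042 → 0 (cannot be negative)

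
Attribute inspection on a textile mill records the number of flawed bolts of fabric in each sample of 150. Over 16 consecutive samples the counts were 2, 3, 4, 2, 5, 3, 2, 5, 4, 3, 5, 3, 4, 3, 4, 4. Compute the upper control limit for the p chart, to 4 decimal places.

0.0603

p̄ = Σdᵢ / (k·n) = 56 / (16 × 150) = 0.02333
UCL = p̄ + 3·√(p̄(1−p̄)/n) = 0.02333 + 3 × √(0.02333×0.97667/150) = 0.02333 + 3 × 0.01233 = 0.06031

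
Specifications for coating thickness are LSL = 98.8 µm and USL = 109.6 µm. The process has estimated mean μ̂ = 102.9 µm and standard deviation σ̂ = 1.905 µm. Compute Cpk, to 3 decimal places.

0.717

Cpu = (USL − μ̂) / (3σ̂) = (109.6 − 102.9) / (3 × 1.905) = 1.1724; Cpl = (μ̂ − LSL) / (3σ̂) = (102.9 − 98.8) / (3 × 1.905) = 0.7174; Cpk = min(Cpu, Cpl) = 0.7174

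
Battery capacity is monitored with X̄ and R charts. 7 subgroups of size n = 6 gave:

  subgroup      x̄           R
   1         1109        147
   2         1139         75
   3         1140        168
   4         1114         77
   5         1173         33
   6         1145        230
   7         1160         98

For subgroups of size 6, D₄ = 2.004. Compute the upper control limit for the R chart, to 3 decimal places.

R̄ = (147 + 75 + 168 + 77 + 33 + 230 + 98) / 7 = 828.0000 / 7 = 118.2857
UCL_R = D₄·R̄ = 2.004 × 118.2857 = 237.0446

237.045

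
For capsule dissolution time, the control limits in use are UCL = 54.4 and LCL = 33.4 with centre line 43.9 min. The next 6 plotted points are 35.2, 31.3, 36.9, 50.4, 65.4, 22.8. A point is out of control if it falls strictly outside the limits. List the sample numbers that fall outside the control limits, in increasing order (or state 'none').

Compare each point to [33.4, 54.4]: sample 2 = 31.3 < LCL; sample 5 = 65.4 > UCL; sample 6 = 22.8 < LCL.

2, 5, 6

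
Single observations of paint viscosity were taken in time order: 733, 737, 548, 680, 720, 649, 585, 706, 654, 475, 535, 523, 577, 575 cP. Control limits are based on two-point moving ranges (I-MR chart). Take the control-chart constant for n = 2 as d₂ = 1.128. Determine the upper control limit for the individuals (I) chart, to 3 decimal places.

821.705

X̄ = (733 + 737 + 548 + 680 + 720 + 649 + 585 + 706 + 654 + 475 + 535 + 523 + 577 + 575) / 14 = 621.2143
Moving ranges: 4, 189, 132, 40, 71, 64, 121, 52, 179, 60, 12, 54, 2; M̄R̄ = 980.0000 / 13 = 75.3846
UCL = X̄ + 3·M̄R̄/d₂ = 621.2143 + 3 × 75.3846 / 1.128 = 821.7053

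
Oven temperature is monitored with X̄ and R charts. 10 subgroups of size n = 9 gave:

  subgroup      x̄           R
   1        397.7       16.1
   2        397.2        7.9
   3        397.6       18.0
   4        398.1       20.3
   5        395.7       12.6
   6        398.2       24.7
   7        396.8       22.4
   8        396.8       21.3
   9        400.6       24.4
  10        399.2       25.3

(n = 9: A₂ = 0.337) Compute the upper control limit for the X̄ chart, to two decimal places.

X̄̄ = (397.7 + 397.2 + 397.6 + 398.1 + 395.7 + 398.2 + 396.8 + 396.8 + 400.6 + 399.2) / 10 = 3977.9000 / 10 = 397.7900
R̄ = (16.1 + 7.9 + 18.0 + 20.3 + 12.6 + 24.7 + 22.4 + 21.3 + 24.4 + 25.3) / 10 = 193.0000 / 10 = 19.3000
UCL = X̄̄ + A₂·R̄ = 397.7900 + 0.337 × 19.3000 = 404.2941

404.29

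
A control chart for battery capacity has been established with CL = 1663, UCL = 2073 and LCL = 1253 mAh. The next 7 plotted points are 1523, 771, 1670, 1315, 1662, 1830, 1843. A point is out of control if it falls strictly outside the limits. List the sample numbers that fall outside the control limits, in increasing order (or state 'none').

Compare each point to [1253, 2073]: sample 2 = 771 < LCL.

2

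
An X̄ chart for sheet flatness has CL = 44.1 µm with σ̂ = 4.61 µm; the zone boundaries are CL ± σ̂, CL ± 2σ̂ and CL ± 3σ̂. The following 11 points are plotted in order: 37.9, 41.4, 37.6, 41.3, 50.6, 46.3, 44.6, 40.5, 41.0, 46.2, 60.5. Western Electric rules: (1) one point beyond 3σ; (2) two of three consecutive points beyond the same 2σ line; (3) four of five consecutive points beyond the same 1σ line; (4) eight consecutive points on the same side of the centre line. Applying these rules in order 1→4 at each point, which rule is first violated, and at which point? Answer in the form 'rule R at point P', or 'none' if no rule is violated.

Zone of each point (C = within 1σ̂, B = 1σ̂–2σ̂, A = 2σ̂–3σ̂, * = beyond 3σ̂; sign = side of CL): 1:-B, 2:-C, 3:-B, 4:-C, 5:+B, 6:+C, 7:+C, 8:-C, 9:-C, 10:+C, 11:+*
Rule 1 (one point beyond the 3σ limits) is satisfied at point 11.

rule 1 at point 11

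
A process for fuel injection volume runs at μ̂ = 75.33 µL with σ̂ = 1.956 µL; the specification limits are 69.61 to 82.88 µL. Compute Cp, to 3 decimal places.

1.131

Cp = (USL − LSL) / (6σ̂) = (82.88 − 69.61) / (6 × 1.956) = 13.2700 / 11.7360 = 1.1307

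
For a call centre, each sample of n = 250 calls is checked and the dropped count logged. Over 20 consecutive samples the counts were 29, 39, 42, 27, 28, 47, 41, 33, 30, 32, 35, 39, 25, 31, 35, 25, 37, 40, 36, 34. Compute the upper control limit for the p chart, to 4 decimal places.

0.2022

p̄ = Σdᵢ / (k·n) = 685 / (20 × 250) = 0.13700
UCL = p̄ + 3·√(p̄(1−p̄)/n) = 0.13700 + 3 × √(0.13700×0.86300/250) = 0.13700 + 3 × 0.02175 = 0.20224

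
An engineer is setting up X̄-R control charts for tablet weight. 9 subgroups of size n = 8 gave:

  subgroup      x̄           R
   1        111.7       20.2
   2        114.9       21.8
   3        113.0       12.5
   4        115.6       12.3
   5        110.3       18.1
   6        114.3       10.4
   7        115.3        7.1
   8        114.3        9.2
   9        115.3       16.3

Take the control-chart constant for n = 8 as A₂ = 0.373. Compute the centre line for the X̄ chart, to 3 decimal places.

113.856

X̄̄ = (111.7 + 114.9 + 113.0 + 115.6 + 110.3 + 114.3 + 115.3 + 114.3 + 115.3) / 9 = 1024.7000 / 9 = 113.8556
CL = X̄̄ = 113.8556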